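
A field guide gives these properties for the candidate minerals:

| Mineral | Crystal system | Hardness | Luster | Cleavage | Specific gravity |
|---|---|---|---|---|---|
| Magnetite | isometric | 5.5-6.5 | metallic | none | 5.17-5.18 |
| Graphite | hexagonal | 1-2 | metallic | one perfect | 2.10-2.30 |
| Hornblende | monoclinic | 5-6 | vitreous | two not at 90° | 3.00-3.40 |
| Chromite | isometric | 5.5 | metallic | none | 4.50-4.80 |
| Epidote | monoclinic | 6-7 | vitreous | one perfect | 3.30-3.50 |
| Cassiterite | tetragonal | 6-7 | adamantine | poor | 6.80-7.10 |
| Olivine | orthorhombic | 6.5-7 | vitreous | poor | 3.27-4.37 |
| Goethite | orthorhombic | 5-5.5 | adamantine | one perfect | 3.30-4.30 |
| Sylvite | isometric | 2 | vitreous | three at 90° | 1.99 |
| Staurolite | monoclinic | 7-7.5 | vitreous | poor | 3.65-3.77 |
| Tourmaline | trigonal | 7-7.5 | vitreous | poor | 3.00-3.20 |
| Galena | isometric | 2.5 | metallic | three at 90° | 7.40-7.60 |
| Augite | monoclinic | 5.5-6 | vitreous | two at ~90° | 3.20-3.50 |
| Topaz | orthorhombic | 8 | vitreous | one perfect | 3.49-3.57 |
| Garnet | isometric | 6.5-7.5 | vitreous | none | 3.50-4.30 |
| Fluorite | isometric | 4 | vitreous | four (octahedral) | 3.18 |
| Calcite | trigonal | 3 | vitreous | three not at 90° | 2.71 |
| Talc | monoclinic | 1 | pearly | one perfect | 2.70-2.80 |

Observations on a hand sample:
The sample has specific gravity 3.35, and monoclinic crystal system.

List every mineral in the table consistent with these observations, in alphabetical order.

Augite, Epidote, Hornblende

Specific gravity 3.35 — only Hornblende, Epidote, Olivine, Goethite, Augite remain.
Monoclinic crystal system rules out Olivine, Goethite.
Remaining candidates: Augite, Epidote, Hornblende.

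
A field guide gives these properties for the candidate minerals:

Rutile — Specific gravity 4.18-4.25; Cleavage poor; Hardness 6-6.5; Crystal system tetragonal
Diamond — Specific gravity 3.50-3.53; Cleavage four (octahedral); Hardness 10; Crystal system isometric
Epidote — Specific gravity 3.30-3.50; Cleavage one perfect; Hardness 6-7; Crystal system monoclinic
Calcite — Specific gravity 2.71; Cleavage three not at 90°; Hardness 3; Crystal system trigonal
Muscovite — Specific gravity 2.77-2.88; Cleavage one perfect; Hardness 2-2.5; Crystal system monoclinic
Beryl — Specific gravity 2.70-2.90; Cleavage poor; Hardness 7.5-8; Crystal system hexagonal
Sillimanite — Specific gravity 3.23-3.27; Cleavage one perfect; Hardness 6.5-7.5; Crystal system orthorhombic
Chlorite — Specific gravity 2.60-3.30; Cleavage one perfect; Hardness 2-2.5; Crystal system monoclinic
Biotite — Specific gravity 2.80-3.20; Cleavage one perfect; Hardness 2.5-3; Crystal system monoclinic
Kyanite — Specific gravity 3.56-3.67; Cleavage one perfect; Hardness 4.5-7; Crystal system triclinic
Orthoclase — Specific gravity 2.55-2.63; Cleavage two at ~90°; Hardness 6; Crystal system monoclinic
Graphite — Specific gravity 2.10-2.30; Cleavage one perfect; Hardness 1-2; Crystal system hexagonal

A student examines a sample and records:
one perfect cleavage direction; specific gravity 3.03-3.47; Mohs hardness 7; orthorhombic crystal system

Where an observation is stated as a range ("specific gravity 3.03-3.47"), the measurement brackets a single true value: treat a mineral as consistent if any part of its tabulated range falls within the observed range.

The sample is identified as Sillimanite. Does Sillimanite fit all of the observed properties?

Yes

One perfect cleavage direction — fits Sillimanite (cleavage one perfect).
Specific gravity 3.03-3.47 — fits Sillimanite (SG 3.23-3.27).
Mohs hardness 7 — fits Sillimanite (hardness 6.5-7.5).
Orthorhombic crystal system — fits Sillimanite (orthorhombic system).
All observations are consistent with the tabulated values for Sillimanite.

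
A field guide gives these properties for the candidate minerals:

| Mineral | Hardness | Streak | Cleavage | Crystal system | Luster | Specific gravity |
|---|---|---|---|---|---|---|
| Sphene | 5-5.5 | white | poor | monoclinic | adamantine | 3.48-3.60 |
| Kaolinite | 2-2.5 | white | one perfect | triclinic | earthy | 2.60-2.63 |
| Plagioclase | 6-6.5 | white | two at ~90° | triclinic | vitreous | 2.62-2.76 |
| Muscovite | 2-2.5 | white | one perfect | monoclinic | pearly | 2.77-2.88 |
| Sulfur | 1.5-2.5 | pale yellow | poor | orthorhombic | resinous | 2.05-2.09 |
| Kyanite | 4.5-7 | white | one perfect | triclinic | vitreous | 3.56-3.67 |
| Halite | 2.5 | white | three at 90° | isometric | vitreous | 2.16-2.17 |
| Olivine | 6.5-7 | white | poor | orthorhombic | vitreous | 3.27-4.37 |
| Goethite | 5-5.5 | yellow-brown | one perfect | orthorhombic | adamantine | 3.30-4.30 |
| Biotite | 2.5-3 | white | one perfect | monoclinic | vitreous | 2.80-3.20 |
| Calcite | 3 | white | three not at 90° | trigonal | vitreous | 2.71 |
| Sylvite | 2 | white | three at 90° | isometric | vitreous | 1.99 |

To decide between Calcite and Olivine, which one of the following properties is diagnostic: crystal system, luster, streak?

Crystal system: Calcite trigonal, Olivine orthorhombic — these differ.
Luster: both vitreous — no difference.
Streak: both white — no difference.
Of the listed properties, crystal system is the one that separates them.

crystal system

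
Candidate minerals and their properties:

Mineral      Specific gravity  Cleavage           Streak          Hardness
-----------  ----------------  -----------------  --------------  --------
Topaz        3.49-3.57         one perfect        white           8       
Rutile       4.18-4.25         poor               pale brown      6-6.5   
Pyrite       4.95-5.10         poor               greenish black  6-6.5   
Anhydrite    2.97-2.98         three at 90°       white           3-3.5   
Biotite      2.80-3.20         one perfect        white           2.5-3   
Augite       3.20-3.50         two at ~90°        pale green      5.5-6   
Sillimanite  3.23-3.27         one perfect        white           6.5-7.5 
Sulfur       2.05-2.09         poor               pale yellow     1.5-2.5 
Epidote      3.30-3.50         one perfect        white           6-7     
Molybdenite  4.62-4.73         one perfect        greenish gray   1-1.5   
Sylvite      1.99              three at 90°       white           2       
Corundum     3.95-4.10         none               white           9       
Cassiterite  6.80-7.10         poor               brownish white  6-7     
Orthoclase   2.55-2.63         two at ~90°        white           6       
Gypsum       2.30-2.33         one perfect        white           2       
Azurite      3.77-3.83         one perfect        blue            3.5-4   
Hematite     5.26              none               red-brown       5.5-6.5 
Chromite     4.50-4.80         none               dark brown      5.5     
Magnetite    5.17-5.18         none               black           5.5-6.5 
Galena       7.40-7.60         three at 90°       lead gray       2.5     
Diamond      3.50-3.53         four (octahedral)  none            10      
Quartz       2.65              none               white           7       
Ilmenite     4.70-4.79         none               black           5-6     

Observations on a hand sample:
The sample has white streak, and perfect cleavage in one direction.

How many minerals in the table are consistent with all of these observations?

5

White streak — leaves Topaz, Anhydrite, Biotite, Sillimanite, Epidote, Sylvite, Corundum, Orthoclase, Gypsum, Quartz.
Perfect cleavage in one direction rules out Anhydrite, Sylvite, Corundum, Orthoclase, Quartz.
The minerals that satisfy all observations are Biotite, Epidote, Gypsum, Sillimanite, Topaz.
That is 5 minerals.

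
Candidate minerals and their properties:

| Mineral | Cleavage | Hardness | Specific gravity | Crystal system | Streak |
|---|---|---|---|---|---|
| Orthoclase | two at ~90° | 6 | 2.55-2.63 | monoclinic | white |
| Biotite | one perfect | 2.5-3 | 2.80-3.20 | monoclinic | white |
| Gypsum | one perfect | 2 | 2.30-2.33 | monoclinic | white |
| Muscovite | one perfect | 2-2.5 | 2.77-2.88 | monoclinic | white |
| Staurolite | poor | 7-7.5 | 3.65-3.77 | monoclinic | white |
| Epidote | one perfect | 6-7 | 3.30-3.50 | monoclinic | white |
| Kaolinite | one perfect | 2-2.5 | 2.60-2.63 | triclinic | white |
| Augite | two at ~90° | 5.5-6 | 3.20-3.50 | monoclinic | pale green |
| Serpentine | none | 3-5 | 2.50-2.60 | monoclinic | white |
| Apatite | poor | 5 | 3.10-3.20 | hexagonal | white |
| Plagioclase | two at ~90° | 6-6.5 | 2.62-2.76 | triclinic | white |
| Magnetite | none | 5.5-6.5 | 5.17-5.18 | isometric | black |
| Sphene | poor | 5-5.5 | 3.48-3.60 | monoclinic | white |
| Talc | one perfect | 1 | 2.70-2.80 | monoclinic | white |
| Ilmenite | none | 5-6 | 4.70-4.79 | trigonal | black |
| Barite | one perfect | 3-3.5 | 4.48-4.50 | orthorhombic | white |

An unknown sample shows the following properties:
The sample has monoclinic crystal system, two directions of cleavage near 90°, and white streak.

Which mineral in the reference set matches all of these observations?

Orthoclase

Monoclinic crystal system is inconsistent with Kaolinite, Apatite, Plagioclase, Magnetite, Ilmenite, Barite.
Two directions of cleavage near 90° — Orthoclase, Augite remain.
White streak eliminates Augite.
The only mineral consistent with every observation is Orthoclase.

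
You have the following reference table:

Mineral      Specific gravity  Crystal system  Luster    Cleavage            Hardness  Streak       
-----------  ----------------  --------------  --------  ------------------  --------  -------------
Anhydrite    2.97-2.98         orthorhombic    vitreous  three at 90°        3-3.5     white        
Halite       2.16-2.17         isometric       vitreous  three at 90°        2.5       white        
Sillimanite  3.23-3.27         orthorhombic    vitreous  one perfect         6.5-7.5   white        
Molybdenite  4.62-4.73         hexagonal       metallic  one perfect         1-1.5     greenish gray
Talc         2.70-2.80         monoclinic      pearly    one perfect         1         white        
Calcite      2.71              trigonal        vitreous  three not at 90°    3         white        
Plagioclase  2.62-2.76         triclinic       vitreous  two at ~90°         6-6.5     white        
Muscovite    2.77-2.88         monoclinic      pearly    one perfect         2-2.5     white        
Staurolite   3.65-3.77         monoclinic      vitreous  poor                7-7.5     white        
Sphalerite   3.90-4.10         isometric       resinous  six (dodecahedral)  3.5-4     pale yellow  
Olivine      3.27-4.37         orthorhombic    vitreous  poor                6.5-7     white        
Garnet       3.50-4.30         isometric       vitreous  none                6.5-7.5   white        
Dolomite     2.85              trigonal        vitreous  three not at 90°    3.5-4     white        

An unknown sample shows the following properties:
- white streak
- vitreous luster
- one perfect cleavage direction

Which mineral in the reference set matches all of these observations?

White streak is inconsistent with Molybdenite, Sphalerite.
Vitreous luster is inconsistent with Talc, Muscovite.
One perfect cleavage direction — only Sillimanite remains.
Sillimanite is the sole remaining match.

Sillimanite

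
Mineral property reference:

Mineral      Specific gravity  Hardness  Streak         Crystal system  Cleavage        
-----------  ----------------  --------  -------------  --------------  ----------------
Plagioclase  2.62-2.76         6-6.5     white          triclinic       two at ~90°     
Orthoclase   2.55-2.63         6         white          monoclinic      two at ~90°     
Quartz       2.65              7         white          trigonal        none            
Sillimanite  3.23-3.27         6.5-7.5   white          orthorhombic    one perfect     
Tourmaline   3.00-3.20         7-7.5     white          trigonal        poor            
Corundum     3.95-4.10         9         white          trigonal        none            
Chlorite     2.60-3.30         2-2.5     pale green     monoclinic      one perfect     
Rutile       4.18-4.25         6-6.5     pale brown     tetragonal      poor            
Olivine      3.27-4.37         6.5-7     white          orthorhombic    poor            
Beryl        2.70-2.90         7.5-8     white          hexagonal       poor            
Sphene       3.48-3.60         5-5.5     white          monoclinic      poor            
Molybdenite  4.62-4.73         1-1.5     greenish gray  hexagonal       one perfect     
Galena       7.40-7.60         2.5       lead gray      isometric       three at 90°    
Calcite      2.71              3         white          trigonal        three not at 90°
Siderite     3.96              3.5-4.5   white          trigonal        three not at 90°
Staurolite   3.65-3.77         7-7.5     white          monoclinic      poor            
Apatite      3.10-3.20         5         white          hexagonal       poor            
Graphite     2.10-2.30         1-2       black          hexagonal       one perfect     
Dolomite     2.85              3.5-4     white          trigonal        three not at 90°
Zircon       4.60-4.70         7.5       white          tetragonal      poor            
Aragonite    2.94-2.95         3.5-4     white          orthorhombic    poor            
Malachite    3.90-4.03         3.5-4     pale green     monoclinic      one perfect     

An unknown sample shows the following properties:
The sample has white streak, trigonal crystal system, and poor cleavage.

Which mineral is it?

Tourmaline

White streak rules out Chlorite, Rutile, Molybdenite, Galena, Graphite, Malachite.
Trigonal crystal system — leaves Quartz, Tourmaline, Corundum, Calcite, Siderite, Dolomite.
Poor cleavage — narrows the field to Tourmaline.
Only Tourmaline satisfies all observations.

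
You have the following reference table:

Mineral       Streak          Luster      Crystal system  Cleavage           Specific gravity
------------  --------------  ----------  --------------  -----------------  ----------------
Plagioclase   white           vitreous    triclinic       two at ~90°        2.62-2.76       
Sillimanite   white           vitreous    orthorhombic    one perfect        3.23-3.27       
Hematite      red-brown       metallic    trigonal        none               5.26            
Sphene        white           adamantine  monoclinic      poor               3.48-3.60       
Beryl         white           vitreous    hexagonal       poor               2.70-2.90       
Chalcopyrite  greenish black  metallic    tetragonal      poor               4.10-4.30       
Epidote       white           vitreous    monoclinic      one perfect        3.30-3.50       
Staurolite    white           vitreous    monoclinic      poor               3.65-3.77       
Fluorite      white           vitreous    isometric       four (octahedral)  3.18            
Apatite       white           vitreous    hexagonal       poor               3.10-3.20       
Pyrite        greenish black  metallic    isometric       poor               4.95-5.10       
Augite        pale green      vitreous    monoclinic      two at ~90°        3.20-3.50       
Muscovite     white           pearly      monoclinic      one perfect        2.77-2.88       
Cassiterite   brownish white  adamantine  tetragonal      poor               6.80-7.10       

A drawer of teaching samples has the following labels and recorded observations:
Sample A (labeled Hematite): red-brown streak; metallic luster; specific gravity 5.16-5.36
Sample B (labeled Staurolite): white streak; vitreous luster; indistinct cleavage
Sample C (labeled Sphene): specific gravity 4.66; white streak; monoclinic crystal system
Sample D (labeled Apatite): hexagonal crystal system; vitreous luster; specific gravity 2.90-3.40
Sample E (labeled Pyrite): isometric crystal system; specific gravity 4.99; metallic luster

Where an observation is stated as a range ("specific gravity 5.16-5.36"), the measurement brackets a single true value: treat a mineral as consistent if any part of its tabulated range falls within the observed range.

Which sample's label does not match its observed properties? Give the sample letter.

C

Sample A: nothing contradicts Hematite.
Sample B: nothing contradicts Staurolite.
Sample C: specific gravity 4.66 is outside the reference for Sphene (SG 3.48-3.60) — mislabeled.
Sample D: nothing contradicts Apatite.
Sample E: nothing contradicts Pyrite.
Only sample C is inconsistent with its label.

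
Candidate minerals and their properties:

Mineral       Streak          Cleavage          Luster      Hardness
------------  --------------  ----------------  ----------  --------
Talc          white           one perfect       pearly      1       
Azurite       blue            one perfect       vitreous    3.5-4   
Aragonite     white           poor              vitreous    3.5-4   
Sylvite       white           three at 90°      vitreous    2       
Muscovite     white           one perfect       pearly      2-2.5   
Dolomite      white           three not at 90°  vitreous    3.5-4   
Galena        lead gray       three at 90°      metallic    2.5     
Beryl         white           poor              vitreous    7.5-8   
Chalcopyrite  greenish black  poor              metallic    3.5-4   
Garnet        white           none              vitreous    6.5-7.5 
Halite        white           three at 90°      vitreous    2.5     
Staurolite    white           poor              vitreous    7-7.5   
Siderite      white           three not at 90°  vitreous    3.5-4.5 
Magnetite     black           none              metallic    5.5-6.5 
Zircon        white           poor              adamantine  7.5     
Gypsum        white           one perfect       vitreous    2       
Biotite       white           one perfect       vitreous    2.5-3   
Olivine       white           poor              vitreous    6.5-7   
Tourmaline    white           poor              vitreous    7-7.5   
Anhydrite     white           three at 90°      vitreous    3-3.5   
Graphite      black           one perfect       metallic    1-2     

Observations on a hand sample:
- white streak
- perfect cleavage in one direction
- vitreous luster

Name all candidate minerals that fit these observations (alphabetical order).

Biotite, Gypsum

White streak is inconsistent with Azurite, Galena, Chalcopyrite, Magnetite, Graphite.
Perfect cleavage in one direction — Talc, Muscovite, Gypsum, Biotite remain.
Vitreous luster excludes Talc, Muscovite.
Remaining candidates: Biotite, Gypsum.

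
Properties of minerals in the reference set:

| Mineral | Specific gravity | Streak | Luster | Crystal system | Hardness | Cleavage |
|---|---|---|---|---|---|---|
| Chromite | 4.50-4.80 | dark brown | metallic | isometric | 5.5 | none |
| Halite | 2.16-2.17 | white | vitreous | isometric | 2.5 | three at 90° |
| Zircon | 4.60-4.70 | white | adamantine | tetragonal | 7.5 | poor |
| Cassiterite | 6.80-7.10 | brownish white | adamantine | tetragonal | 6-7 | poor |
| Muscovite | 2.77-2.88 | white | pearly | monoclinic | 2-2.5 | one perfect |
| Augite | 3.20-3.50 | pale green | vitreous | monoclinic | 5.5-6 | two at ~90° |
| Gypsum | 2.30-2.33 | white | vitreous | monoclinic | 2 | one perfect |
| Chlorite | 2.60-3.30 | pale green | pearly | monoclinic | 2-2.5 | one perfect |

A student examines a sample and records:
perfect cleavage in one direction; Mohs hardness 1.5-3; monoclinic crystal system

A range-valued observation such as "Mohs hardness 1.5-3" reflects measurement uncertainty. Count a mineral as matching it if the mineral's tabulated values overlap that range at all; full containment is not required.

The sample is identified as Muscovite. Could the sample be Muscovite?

Consistent

Perfect cleavage in one direction — matches Muscovite (cleavage one perfect).
Mohs hardness 1.5-3 — matches Muscovite (hardness 2-2.5).
Monoclinic crystal system — matches Muscovite (monoclinic system).
Every observed property is compatible with the reference values for Muscovite.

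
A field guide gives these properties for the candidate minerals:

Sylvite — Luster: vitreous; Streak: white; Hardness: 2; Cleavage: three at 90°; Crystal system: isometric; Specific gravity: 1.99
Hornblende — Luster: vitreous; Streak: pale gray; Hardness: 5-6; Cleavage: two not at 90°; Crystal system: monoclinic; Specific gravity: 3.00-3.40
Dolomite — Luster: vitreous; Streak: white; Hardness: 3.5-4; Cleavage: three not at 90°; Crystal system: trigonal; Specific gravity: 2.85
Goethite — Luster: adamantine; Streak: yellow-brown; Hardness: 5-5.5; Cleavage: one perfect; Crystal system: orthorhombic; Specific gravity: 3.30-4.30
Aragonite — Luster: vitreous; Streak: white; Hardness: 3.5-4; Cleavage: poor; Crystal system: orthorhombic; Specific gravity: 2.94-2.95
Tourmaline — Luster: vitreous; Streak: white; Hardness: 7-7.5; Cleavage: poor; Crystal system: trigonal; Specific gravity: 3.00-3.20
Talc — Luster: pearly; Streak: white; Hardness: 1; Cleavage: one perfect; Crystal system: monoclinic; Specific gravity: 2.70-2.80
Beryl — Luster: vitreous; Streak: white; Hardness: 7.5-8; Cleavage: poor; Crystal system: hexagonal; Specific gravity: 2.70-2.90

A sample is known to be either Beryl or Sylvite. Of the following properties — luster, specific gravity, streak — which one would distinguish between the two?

specific gravity

Luster: both vitreous — no difference.
Specific gravity: Beryl 2.70-2.90, Sylvite 1.99 — distinct.
Streak: both white — no difference.
Of the listed properties, specific gravity is the one that separates them.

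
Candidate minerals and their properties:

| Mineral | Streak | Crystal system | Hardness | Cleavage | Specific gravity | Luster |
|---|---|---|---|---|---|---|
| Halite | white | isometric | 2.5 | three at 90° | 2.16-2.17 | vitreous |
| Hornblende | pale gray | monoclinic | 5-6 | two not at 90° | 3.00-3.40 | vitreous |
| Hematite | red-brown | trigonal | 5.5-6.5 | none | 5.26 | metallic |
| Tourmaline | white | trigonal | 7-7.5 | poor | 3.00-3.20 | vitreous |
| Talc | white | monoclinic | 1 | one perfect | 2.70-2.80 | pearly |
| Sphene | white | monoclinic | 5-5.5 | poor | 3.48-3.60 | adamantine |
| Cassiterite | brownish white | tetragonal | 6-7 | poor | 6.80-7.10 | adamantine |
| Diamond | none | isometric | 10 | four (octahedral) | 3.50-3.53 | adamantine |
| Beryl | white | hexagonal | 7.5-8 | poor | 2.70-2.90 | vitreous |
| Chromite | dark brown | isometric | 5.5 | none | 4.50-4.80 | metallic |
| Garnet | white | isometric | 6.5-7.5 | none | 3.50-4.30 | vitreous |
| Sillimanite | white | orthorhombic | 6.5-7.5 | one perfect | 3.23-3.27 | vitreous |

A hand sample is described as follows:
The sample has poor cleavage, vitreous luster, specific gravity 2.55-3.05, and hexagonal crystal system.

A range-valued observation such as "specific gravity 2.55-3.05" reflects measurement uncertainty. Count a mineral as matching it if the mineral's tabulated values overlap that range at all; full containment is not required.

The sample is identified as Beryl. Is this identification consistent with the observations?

Poor cleavage — fits Beryl (cleavage poor).
Vitreous luster — fits Beryl (vitreous luster).
Specific gravity 2.55-3.05 — fits Beryl (SG 2.70-2.90).
Hexagonal crystal system — fits Beryl (hexagonal system).
Every observed property is compatible with the reference values for Beryl.

Consistent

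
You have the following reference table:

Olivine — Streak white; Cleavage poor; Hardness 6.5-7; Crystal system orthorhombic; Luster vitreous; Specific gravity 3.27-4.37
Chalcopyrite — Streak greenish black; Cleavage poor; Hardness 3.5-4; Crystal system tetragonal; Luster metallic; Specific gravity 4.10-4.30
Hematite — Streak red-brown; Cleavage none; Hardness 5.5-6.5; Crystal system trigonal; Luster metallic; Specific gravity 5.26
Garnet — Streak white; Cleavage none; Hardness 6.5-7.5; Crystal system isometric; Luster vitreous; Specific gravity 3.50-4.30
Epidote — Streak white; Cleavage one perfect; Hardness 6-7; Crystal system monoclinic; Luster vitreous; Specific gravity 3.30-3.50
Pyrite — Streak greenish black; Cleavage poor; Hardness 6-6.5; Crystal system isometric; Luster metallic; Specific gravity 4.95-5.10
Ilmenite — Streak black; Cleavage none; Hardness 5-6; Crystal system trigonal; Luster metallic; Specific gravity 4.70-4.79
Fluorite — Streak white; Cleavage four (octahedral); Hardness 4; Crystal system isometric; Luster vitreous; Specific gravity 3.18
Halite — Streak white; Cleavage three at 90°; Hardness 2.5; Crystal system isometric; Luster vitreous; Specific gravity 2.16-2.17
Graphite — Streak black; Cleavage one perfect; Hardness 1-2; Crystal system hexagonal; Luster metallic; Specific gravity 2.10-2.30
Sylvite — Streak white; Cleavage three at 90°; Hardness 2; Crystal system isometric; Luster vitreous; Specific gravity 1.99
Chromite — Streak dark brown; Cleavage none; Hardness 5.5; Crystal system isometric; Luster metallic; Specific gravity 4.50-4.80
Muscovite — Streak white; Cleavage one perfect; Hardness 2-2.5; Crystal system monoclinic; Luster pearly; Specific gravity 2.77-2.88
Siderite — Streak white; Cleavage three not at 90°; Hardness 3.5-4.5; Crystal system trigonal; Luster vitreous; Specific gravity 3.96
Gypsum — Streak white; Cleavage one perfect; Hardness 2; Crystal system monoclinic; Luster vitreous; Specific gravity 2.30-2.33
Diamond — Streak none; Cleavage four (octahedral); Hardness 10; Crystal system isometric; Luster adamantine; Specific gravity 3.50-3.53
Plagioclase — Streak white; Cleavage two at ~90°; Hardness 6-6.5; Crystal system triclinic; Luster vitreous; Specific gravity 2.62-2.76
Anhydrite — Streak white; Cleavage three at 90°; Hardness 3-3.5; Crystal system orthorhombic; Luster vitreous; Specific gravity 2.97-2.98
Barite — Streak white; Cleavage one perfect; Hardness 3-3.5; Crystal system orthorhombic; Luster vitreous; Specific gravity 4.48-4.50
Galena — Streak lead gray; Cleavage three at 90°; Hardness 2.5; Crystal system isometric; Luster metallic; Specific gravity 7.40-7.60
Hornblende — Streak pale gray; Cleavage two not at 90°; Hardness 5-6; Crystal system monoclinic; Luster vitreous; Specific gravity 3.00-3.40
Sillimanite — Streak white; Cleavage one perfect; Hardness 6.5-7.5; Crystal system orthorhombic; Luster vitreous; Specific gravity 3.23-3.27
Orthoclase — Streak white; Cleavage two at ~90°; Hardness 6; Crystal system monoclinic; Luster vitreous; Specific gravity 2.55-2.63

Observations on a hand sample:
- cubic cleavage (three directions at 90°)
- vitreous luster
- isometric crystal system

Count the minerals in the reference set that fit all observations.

2

Cubic cleavage (three directions at 90°) — Halite, Sylvite, Anhydrite, Galena remain.
Vitreous luster excludes Galena.
Isometric crystal system eliminates Anhydrite.
Remaining candidates: Halite, Sylvite.
That is 2 minerals.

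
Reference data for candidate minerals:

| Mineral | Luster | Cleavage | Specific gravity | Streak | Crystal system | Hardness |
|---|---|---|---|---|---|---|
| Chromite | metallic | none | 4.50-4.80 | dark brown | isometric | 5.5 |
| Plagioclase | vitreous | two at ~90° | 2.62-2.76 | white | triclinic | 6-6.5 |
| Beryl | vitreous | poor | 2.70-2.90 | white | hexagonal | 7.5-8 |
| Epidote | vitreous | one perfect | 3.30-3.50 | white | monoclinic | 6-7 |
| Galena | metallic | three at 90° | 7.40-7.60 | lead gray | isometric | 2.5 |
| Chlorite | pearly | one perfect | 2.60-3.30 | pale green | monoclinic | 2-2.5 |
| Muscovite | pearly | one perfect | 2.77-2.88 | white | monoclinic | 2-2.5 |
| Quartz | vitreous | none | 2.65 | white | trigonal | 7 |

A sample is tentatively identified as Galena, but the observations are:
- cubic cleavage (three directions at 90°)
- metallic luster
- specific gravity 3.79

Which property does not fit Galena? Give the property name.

specific gravity

Cubic cleavage (three directions at 90°): Galena has cleavage three at 90° — agrees.
Metallic luster: Galena has metallic luster — agrees.
Specific gravity 3.79: Galena has SG 7.40-7.60 — outside the reference range.
Only the specific gravity is inconsistent.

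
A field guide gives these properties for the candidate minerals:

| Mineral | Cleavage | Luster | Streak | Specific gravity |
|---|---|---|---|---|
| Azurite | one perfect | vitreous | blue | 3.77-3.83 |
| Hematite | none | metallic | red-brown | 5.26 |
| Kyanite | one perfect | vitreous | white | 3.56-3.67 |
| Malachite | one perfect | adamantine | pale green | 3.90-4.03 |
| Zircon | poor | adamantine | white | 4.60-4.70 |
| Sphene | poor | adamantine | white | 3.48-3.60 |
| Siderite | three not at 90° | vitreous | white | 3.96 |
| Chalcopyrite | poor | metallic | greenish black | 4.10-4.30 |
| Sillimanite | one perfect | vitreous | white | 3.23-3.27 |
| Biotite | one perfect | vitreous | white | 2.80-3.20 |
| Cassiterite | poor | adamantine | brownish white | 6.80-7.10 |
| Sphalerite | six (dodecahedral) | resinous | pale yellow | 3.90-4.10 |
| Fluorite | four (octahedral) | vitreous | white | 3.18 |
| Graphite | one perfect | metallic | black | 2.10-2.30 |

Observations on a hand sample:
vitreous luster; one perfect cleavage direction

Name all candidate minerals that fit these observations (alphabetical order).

Azurite, Biotite, Kyanite, Sillimanite

Vitreous luster: narrows the field to Azurite, Kyanite, Siderite, Sillimanite, Biotite, Fluorite.
One perfect cleavage direction rules out Siderite, Fluorite.
Consistent with every observation: Azurite, Biotite, Kyanite, Sillimanite.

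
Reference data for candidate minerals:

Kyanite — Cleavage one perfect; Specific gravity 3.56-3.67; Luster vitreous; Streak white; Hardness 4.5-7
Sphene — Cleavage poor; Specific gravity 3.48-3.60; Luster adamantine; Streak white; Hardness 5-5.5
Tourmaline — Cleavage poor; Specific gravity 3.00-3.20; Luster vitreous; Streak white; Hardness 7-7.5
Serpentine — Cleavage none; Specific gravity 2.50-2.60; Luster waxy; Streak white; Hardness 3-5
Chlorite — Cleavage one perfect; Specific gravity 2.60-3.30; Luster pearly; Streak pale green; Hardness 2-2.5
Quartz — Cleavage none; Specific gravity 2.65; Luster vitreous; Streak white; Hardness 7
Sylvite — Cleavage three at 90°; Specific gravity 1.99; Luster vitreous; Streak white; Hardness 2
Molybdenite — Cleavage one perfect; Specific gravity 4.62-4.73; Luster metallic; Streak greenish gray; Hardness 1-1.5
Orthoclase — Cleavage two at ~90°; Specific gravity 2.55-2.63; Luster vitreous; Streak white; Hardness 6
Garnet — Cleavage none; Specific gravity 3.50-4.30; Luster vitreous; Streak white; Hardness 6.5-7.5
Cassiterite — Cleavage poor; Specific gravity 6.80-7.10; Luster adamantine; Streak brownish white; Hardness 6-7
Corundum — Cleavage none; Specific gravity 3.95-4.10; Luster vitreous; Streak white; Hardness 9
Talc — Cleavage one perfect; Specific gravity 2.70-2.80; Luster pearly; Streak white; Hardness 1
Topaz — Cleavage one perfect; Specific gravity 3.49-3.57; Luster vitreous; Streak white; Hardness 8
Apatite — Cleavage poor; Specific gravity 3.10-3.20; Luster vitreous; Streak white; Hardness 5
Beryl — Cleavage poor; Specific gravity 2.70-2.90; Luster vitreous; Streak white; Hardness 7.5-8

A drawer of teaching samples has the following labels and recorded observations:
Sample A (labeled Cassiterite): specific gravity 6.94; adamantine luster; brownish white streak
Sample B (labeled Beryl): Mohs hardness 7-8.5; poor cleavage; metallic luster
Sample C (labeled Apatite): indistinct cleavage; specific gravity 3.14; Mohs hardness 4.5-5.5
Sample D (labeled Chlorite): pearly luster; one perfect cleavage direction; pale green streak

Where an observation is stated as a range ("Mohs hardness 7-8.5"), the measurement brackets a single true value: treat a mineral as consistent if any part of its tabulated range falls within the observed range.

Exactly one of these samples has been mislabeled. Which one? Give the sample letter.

B

Sample A: nothing contradicts Cassiterite.
Sample B: Beryl has vitreous luster, but the record shows metallic luster — this label is wrong.
Sample C: nothing contradicts Apatite.
Sample D: nothing contradicts Chlorite.
Only sample B is inconsistent with its label.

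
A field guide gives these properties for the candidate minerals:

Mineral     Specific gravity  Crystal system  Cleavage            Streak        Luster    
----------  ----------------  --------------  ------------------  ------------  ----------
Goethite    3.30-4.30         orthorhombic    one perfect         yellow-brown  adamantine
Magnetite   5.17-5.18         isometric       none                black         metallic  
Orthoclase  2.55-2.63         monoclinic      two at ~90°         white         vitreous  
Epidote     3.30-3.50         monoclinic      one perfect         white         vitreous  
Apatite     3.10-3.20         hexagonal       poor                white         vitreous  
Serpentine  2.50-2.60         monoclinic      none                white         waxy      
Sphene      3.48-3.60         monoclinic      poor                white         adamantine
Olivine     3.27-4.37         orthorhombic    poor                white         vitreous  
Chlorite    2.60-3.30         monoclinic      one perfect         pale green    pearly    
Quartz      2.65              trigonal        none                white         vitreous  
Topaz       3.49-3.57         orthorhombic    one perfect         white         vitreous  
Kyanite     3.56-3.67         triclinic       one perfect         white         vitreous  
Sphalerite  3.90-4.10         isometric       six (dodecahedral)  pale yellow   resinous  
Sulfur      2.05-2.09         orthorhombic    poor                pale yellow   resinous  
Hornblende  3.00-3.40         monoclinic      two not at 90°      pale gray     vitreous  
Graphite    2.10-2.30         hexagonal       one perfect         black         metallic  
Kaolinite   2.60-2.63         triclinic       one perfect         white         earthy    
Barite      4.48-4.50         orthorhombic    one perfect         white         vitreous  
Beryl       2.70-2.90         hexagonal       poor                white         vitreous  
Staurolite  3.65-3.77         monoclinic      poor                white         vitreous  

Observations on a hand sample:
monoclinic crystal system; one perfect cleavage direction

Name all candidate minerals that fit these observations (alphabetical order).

Monoclinic crystal system: leaves Orthoclase, Epidote, Serpentine, Sphene, Chlorite, Hornblende, Staurolite.
One perfect cleavage direction: only Epidote, Chlorite remain.
Remaining candidates: Chlorite, Epidote.

Chlorite, Epidote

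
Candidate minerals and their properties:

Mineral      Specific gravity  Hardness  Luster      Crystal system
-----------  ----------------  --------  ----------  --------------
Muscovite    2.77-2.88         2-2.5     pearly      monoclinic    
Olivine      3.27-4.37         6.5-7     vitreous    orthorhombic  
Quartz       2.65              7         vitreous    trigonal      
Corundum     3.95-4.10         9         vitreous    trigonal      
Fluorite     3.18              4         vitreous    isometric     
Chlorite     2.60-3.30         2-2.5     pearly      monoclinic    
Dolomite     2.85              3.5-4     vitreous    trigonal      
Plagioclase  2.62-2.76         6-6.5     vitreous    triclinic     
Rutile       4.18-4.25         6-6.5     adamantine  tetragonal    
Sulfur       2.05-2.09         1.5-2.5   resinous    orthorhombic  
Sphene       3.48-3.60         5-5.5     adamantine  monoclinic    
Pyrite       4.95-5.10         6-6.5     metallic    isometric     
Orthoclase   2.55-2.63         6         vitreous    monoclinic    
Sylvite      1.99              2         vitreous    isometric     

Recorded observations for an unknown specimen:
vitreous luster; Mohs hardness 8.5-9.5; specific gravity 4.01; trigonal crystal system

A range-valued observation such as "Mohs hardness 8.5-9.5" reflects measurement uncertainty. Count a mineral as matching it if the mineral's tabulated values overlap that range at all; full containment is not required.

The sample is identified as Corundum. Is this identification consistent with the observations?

Yes

Vitreous luster — agrees with Corundum (vitreous luster).
Mohs hardness 8.5-9.5 — agrees with Corundum (hardness 9).
Specific gravity 4.01 — agrees with Corundum (SG 3.95-4.10).
Trigonal crystal system — agrees with Corundum (trigonal system).
Nothing contradicts Corundum.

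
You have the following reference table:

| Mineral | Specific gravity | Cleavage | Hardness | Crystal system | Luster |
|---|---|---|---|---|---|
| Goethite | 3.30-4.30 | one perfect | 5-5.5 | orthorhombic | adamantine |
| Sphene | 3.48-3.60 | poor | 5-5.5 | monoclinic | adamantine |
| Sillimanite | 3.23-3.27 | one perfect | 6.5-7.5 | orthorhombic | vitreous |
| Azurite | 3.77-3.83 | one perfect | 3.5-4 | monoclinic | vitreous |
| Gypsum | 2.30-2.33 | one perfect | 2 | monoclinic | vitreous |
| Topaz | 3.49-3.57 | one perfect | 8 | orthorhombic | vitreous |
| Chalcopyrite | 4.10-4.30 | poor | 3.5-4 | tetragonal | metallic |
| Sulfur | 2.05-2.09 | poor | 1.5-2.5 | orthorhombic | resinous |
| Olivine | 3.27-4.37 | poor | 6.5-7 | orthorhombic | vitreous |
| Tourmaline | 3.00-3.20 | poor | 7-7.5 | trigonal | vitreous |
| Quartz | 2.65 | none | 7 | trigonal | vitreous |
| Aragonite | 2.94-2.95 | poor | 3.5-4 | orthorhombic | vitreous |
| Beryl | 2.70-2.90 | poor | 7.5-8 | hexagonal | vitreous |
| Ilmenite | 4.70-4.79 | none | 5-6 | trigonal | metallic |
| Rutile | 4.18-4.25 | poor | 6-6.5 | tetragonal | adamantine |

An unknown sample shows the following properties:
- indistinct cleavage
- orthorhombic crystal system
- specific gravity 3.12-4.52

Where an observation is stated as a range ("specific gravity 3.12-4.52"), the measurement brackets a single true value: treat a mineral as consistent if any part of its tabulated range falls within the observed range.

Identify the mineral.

Olivine

Indistinct cleavage: leaves Sphene, Chalcopyrite, Sulfur, Olivine, Tourmaline, Aragonite, Beryl, Rutile.
Orthorhombic crystal system: Sulfur, Olivine, Aragonite remain.
Specific gravity 3.12-4.52: only Olivine remains.
Olivine is the sole remaining match.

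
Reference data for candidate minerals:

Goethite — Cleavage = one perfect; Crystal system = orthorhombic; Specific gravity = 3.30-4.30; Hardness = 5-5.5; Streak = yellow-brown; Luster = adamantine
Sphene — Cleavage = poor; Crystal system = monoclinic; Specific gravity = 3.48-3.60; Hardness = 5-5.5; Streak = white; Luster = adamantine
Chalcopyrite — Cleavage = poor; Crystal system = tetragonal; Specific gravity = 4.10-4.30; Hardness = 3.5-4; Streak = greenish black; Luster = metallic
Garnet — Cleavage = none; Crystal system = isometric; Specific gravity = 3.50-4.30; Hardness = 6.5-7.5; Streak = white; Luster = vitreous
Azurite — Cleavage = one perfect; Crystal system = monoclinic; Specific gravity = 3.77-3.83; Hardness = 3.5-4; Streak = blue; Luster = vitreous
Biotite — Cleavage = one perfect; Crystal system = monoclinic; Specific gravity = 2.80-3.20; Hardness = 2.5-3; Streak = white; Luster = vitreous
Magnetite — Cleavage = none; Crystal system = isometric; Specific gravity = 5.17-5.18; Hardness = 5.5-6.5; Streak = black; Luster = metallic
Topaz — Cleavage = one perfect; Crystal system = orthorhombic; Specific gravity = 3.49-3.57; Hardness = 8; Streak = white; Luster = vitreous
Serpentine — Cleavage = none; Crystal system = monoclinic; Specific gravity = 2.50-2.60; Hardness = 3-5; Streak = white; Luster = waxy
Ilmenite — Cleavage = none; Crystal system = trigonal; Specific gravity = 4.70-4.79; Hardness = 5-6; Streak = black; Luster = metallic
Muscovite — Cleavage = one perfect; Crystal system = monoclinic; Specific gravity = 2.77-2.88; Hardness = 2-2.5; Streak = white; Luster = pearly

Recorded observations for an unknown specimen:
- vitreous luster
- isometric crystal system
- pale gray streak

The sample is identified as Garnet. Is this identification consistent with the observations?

Inconsistent

Vitreous luster — fits Garnet (vitreous luster).
Isometric crystal system — fits Garnet (isometric system).
Pale gray streak — Garnet has white streak; inconsistent.
The streak observation rules out Garnet.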